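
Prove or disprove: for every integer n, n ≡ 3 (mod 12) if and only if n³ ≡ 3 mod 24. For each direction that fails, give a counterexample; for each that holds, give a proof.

Only the reverse direction holds.

Forward direction. This fails: take n = 15. Then 15 ≡ 3 (mod 12), but 15³ = 3375 ≡ 15 (mod 24), not 3.

Converse. The residues r modulo 24 with r³ ≡ 3 (mod 24) are exactly {3}, and each is ≡ 3 (mod 12).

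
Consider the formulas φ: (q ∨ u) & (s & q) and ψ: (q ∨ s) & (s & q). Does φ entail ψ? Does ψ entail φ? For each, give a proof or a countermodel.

[⇐] Assume the antecedent. If s is true, the antecedent forces (s = T, u = F, q = T) or (s = T, u = T, q = T), and (q ∨ u) & (s & q) holds there. If s is false, the antecedent cannot hold. Either way (q ∨ u) & (s & q) holds.

[⇒] Assume the antecedent. If s is true, the antecedent forces (s = T, u = F, q = T) or (s = T, u = T, q = T), and (q ∨ s) & (s & q) holds there. If s is false, the antecedent cannot hold. Either way (q ∨ s) & (s & q) holds.

Both directions hold.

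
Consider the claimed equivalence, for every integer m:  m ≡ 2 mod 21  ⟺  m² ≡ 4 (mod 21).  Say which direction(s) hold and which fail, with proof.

The forward direction holds; the converse fails.

(⇒) Suppose m ≡ 2 mod 21. Write m = 21j + 2. Then (21j + 2)² = 441j² + 84j + 4 = 21(21j² + 4j) + 4, so m² ≡ 4 (mod 21).

(⇐) This fails: take m = 5. Then 5² = 25 ≡ 4 (mod 21), yet 5 ≡ 5 (mod 21), not 2.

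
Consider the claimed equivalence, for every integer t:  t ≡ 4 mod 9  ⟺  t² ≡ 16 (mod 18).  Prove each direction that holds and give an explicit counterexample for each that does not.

Neither direction holds.

(⟹) This fails: take t = 13. Then 13 ≡ 4 (mod 9), but 13² = 169 ≡ 7 (mod 18), not 16.

(⟸) This fails: take t = 14. Then 14² = 196 ≡ 16 (mod 18), yet 14 ≡ 5 (mod 9), not 4.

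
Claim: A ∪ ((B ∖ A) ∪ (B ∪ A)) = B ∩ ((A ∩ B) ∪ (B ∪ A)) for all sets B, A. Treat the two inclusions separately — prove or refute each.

(⊆) fails; (⊇) holds.

(⊆) This inclusion fails. Take B = ∅, A = {1}; then 1 ∈ A ∪ ((B ∖ A) ∪ (B ∪ A)) but 1 ∉ B ∩ ((A ∩ B) ∪ (B ∪ A)).

(⊇) Let x ∈ B ∩ ((A ∩ B) ∪ (B ∪ A)). Then either x ∈ B and x ∉ A; or x ∈ B ∩ A. In each case x ∈ A ∪ ((B ∖ A) ∪ (B ∪ A)), so B ∩ ((A ∩ B) ∪ (B ∪ A)) ⊆ A ∪ ((B ∖ A) ∪ (B ∪ A)).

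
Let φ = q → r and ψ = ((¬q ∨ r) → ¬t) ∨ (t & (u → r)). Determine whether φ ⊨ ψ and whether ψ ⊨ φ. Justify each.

Both directions fail.

(→) This fails. Under q = F, t = T, u = T, r = F, the left side is true but the right side is false.

(←) This fails. Under q = T, t = F, u = F, r = F, the left side is false but the right side is true.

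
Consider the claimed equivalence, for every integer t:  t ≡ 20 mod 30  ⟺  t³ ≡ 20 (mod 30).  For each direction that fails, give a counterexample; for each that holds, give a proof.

The biconditional holds.

(→) Suppose t ≡ 20 mod 30. Write t = 30j + 20. Then (30j + 20)³ = 27000j³ + 54000j² + 36000j + 8000 = 30(900j³ + 1800j² + 1200j + 266) + 20, so t³ ≡ 20 (mod 30).

(←) Conversely, suppose t³ ≡ 20 (mod 30). The only residue r in {0, …, 29} with r³ ≡ 20 (mod 30) is r = 20, so t ≡ 20 (mod 30).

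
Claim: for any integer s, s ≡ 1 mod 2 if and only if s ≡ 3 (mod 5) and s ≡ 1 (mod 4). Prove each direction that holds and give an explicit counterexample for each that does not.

Only the reverse direction holds.

[⇐] If s ≡ 3 (mod 5) and s ≡ 1 (mod 4), then by the Chinese remainder theorem s ≡ 13 (mod 20). Since 13 ≡ 1 (mod 2) and 2 ∣ 20, we get s ≡ 1 (mod 2).

[⇒] This fails: s = 1 gives 1 ≡ 1 (mod 2) but 1 ≡ 1 (mod 5), so the conjunction on the right does not hold.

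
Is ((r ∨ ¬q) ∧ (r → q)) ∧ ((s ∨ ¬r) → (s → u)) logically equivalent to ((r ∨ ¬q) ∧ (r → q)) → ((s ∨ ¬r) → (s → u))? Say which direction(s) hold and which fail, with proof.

(⇒) Assume the antecedent. If s is true, the antecedent forces (q = F, r = F, s = T, u = T) or (q = T, r = T, s = T, u = T), and the consequent holds there. If s is false, the consequent reduces to true regardless of the other variables. Either way the consequent holds.

(⇐) This fails. Under q = T, r = F, s = F, u = F, the left side is false but the right side is true.

(⇒) holds; (⇐) fails.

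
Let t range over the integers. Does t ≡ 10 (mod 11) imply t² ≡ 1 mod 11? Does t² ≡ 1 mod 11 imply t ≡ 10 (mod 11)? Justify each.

The forward direction holds; the converse fails.

(⟹) Suppose t ≡ 10 (mod 11). Write t = 11j + 10. Then (11j + 10)² = 121j² + 220j + 100 = 11(11j² + 20j + 9) + 1, so t² ≡ 1 (mod 11).

(⟸) This fails: take t = 1. Then 1² = 1 ≡ 1 (mod 11), yet 1 ≡ 1 (mod 11), not 10.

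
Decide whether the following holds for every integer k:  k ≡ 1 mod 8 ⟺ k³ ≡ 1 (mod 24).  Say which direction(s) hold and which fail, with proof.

(⇒) fails; (⇐) holds.

[⇒] This fails: take k = 9. Then 9 ≡ 1 (mod 8), but 9³ = 729 ≡ 9 (mod 24), not 1.

[⇐] Conversely, the residues r modulo 24 with r³ ≡ 1 (mod 24) are exactly {1}, and each is ≡ 1 (mod 8).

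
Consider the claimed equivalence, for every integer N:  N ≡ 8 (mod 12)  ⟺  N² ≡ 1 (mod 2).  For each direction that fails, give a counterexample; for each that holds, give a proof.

(→) This fails: take N = 8. Then 8 ≡ 8 (mod 12), but 8² = 64 ≡ 0 (mod 2), not 1.

(←) This fails: take N = 1. Then 1² = 1 ≡ 1 (mod 2), yet 1 ≡ 1 (mod 12), not 8.

Both directions fail.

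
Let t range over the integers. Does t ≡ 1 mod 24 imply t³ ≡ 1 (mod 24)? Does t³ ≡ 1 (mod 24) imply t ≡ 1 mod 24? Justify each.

[⇒] Suppose t ≡ 1 mod 24. Write t = 24j + 1. Then (24j + 1)³ = 13824j³ + 1728j² + 72j + 1 = 24(576j³ + 72j² + 3j) + 1, so t³ ≡ 1 (mod 24).

[⇐] Conversely, suppose t³ ≡ 1 (mod 24). The only residue r in {0, …, 23} with r³ ≡ 1 (mod 24) is r = 1, so t ≡ 1 (mod 24).

Both directions hold.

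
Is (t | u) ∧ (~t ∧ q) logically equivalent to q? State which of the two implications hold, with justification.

The forward direction holds; the converse fails.

(⟹) Assume the antecedent. If u is true, the antecedent forces (u = T, q = T, t = F), and q holds there. If u is false, the antecedent cannot hold. Either way q holds.

(⟸) This fails. Under u = F, q = T, t = F, the left side is false but the right side is true.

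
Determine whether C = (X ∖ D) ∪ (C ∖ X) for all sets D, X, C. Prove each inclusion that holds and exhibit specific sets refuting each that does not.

Both inclusions fail.

Forward inclusion. This inclusion fails. Take D = {1}, X = {1}, C = {1}; then 1 ∈ C but 1 ∉ (X ∖ D) ∪ (C ∖ X).

Reverse inclusion. This inclusion fails. Take D = ∅, X = {1}, C = ∅; then 1 ∈ (X ∖ D) ∪ (C ∖ X) but 1 ∉ C.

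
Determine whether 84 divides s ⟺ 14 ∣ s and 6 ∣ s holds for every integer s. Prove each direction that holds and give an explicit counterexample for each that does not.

[⇐] This fails: take s = 42. Both 14 ∣ 42 and 6 ∣ 42, yet 42 is not a multiple of 84 (since 42 = 0·84 + 42), so 84 ∤ 42.

[⇒] If 84 ∣ s, write s = 84q. Since 84 = 6·14, s = 14·(6q), so 14 ∣ s; and since 84 = 14·6, s = 6·(14q), so 6 ∣ s.

(⇒) holds; (⇐) fails.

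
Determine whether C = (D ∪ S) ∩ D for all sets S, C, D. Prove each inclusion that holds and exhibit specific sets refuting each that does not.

(⟹) This inclusion fails. Take S = ∅, C = {1}, D = ∅; then 1 ∈ C but 1 ∉ (D ∪ S) ∩ D.

(⟸) This inclusion fails. Take S = ∅, C = ∅, D = {1}; then 1 ∈ (D ∪ S) ∩ D but 1 ∉ C.

Neither inclusion holds.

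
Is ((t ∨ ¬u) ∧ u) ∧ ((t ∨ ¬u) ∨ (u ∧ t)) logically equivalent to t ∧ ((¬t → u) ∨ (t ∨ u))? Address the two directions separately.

Converse. This fails. Under u = F, t = T, the left side is false but the right side is true.

Forward direction. Assume the antecedent. If u is true, the antecedent forces (u = T, t = T), and t ∧ ((¬t → u) ∨ (t ∨ u)) holds there. If u is false, the antecedent cannot hold. Either way t ∧ ((¬t → u) ∨ (t ∨ u)) holds.

(⇒) holds; (⇐) fails.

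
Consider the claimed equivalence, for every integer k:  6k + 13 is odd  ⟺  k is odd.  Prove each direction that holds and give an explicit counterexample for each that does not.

Not equivalent: only (⇐) holds.

[⇒] This fails: take k = 0. Then 6k + 13 = 13, which is odd, yet k = 0 is even, not odd.

[⇐] Suppose k is odd. Since 6 is even, 6k is even for every k, so 6k + 13 has the same parity as 13, which is odd. Hence 6k + 13 is odd.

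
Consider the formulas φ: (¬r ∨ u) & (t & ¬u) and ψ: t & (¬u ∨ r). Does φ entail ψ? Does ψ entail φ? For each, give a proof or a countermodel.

Only the forward direction holds.

[⇐] This fails. Under r = T, t = T, u = F, the left side is false but the right side is true.

[⇒] Assume the antecedent. If r is true, the antecedent cannot hold. If r is false, the antecedent forces (r = F, t = T, u = F), and t & (¬u ∨ r) holds there. Either way t & (¬u ∨ r) holds.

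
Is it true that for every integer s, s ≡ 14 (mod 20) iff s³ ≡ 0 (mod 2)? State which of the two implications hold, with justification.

Only the forward direction holds.

(←) This fails: take s = 0. Then 0³ = 0 ≡ 0 (mod 2), yet 0 ≡ 0 (mod 20), not 14.

(→) Suppose s ≡ 14 (mod 20). Then s³ ≡ 14³ = 2744 (mod 20), and since 2 ∣ 20, also s³ ≡ 0 (mod 2).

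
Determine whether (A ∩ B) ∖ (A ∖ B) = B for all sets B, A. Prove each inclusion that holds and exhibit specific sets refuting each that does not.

The sets are not equal: only the forward inclusion holds.

(⟸) This inclusion fails. Take B = {1}, A = ∅; then 1 ∈ B but 1 ∉ (A ∩ B) ∖ (A ∖ B).

(⟹) Let x ∈ (A ∩ B) ∖ (A ∖ B). Then x ∈ B ∩ A, from which x ∈ B.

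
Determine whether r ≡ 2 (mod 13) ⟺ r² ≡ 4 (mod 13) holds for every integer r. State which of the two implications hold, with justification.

(⇒) Suppose r ≡ 2 (mod 13). Write r = 13j + 2. Then (13j + 2)² = 169j² + 52j + 4 = 13(13j² + 4j) + 4, so r² ≡ 4 (mod 13).

(⇐) This fails: take r = 11. Then 11² = 121 ≡ 4 (mod 13), yet 11 ≡ 11 (mod 13), not 2.

Not equivalent: only (⇒) holds.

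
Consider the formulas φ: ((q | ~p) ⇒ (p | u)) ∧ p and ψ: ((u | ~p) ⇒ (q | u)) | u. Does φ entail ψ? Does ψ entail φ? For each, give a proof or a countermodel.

Only the forward direction holds.

(⟹) Assume the antecedent. If q is true, ((u | ~p) ⇒ (q | u)) | u reduces to true regardless of the other variables. If q is false, the antecedent forces (q = F, p = T, u = F) or (q = F, p = T, u = T), and ((u | ~p) ⇒ (q | u)) | u holds there. Either way ((u | ~p) ⇒ (q | u)) | u holds.

(⟸) This fails. Under q = T, p = F, u = F, the left side is false but the right side is true.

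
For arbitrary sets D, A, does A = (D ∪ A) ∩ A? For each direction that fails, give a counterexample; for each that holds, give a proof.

(⟹) Let x ∈ A. Then either x ∈ A and x ∉ D; or x ∈ D ∩ A. In each case x ∈ (D ∪ A) ∩ A, so A ⊆ (D ∪ A) ∩ A.

(⟸) Let x ∈ (D ∪ A) ∩ A. Then either x ∈ A and x ∉ D; or x ∈ D ∩ A. In each case x ∈ A, so (D ∪ A) ∩ A ⊆ A.

Both inclusions hold.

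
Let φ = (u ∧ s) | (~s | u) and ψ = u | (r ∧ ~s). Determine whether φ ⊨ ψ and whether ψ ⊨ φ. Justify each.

(→) This fails. Under s = F, u = F, r = F, the left side is true but the right side is false.

(←) Assume the antecedent. If s is true, the antecedent forces (s = T, u = T, r = F) or (s = T, u = T, r = T), and (u ∧ s) | (~s | u) holds there. If s is false, (u ∧ s) | (~s | u) reduces to true regardless of the other variables. Either way (u ∧ s) | (~s | u) holds.

Not equivalent: only (⇐) holds.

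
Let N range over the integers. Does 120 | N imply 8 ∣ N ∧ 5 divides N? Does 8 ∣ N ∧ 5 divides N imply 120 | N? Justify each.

Not equivalent: only (⇒) holds.

(→) If 120 ∣ N, write N = 120q. Since 120 = 15·8, N = 8·(15q), so 8 ∣ N; and since 120 = 24·5, N = 5·(24q), so 5 ∣ N.

(←) This fails: take N = 40. Both 8 ∣ 40 and 5 ∣ 40, yet 40 is not a multiple of 120 (since 40 = 0·120 + 40), so 120 ∤ 40.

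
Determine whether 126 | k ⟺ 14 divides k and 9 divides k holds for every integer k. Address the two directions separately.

(⇒) If 126 ∣ k, write k = 126q. Since 126 = 9·14, k = 14·(9q), so 14 ∣ k; and since 126 = 14·9, k = 9·(14q), so 9 ∣ k.

(⇐) Suppose 14 ∣ k and 9 ∣ k. Any common multiple of 14 and 9 is a multiple of their lcm; here gcd(14, 9) = 1, so lcm(14, 9) = 14·9 = 126, so 126 ∣ k.

Both directions hold.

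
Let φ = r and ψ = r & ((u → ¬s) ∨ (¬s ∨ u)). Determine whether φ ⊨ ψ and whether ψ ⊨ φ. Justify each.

(⇒) Assume the antecedent. If r is true, r & ((u → ¬s) ∨ (¬s ∨ u)) reduces to true regardless of the other variables. If r is false, the antecedent cannot hold. Either way r & ((u → ¬s) ∨ (¬s ∨ u)) holds.

(⇐) Assume the antecedent. If r is true, r reduces to true regardless of the other variables. If r is false, the antecedent cannot hold. Either way r holds.

Both implications hold.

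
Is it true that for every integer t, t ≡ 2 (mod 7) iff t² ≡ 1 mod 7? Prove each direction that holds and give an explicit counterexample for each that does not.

Neither implication holds.

Forward direction. This fails: take t = 2. Then 2 ≡ 2 (mod 7), but 2² = 4 ≡ 4 (mod 7), not 1.

Converse. This fails: take t = 1. Then 1² = 1 ≡ 1 (mod 7), yet 1 ≡ 1 (mod 7), not 2.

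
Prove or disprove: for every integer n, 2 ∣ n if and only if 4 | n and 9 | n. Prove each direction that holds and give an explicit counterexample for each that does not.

(⟸) Suppose 4 ∣ n and 9 ∣ n. Any common multiple of 4 and 9 is a multiple of their lcm; here gcd(4, 9) = 1, so lcm(4, 9) = 4·9 = 36, so 36 ∣ n. Since 2 ∣ 36, it follows that 2 ∣ n.

(⟹) This fails: take n = 2. Certainly 2 ∣ 2, but 4 ∤ 2.

(⇒) fails; (⇐) holds.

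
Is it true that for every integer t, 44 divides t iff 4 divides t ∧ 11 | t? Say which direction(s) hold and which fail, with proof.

(→) If 44 ∣ t, write t = 44q. Since 44 = 11·4, t = 4·(11q), so 4 ∣ t; and since 44 = 4·11, t = 11·(4q), so 11 ∣ t.

(←) Suppose 4 ∣ t and 11 ∣ t. Any common multiple of 4 and 11 is a multiple of their lcm; here gcd(4, 11) = 1, so lcm(4, 11) = 4·11 = 44, so 44 ∣ t.

Both directions hold; the statement is true.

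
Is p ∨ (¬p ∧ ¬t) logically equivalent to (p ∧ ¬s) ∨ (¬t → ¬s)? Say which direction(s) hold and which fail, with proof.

[⇒] This fails. Under s = T, p = F, t = F, the left side is true but the right side is false.

[⇐] This fails. Under s = F, p = F, t = T, the left side is false but the right side is true.

Both directions fail.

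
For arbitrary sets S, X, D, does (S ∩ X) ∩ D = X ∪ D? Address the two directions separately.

(⟹) Let x ∈ (S ∩ X) ∩ D. Then x ∈ S ∩ X ∩ D, from which x ∈ X ∪ D.

(⟸) This inclusion fails. Take S = ∅, X = {1}, D = ∅; then 1 ∈ X ∪ D but 1 ∉ (S ∩ X) ∩ D.

The sets are not equal: only the forward inclusion holds.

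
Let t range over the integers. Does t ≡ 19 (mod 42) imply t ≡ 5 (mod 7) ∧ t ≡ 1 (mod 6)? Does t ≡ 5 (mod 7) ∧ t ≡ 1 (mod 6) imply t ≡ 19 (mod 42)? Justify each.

Forward direction. Suppose t ≡ 19 (mod 42); write t = 42j + 19. Since 7 ∣ 42, reducing mod 7 gives t ≡ 19 ≡ 5 (mod 7); since 6 ∣ 42, reducing mod 6 gives t ≡ 19 ≡ 1 (mod 6).

Converse. If t ≡ 5 (mod 7) and t ≡ 1 (mod 6), then by the Chinese remainder theorem t ≡ 19 (mod 42). This is exactly t ≡ 19 (mod 42).

Both directions hold.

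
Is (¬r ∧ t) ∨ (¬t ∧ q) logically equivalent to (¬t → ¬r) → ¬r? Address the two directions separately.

(⇒) holds; (⇐) fails.

(←) This fails. Under q = F, r = F, t = F, the left side is false but the right side is true.

(→) Assume the antecedent. If r is true, the antecedent forces (q = T, r = T, t = F), and (¬t → ¬r) → ¬r holds there. If r is false, (¬t → ¬r) → ¬r reduces to true regardless of the other variables. Either way (¬t → ¬r) → ¬r holds.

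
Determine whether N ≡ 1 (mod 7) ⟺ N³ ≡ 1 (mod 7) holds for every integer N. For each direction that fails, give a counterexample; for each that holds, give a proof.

Forward direction. Suppose N ≡ 1 (mod 7). Write N = 7j + 1. Then (7j + 1)³ = 343j³ + 147j² + 21j + 1 = 7(49j³ + 21j² + 3j) + 1, so N³ ≡ 1 (mod 7).

Converse. This fails: take N = 2. Then 2³ = 8 ≡ 1 (mod 7), yet 2 ≡ 2 (mod 7), not 1.

(⇒) holds; (⇐) fails.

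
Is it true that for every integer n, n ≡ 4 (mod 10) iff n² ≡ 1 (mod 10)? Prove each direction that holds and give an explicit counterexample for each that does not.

(→) This fails: take n = 4. Then 4 ≡ 4 (mod 10), but 4² = 16 ≡ 6 (mod 10), not 1.

(←) This fails: take n = 1. Then 1² = 1 ≡ 1 (mod 10), yet 1 ≡ 1 (mod 10), not 4.

Neither implication holds.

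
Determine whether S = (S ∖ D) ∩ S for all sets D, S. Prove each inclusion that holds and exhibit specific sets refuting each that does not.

Only the reverse inclusion holds.

(⟹) This inclusion fails. Take D = {1}, S = {1}; then 1 ∈ S but 1 ∉ (S ∖ D) ∩ S.

(⟸) Let x ∈ (S ∖ D) ∩ S. Then x ∈ S and x ∉ D, from which x ∈ S.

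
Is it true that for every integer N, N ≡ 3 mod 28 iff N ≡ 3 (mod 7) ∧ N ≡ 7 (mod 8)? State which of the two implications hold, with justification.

[⇒] This fails: N = 3 gives 3 ≡ 3 (mod 28) but 3 ≡ 3 (mod 8), so the conjunction on the right does not hold.

[⇐] Conversely, if N ≡ 3 (mod 7) and N ≡ 7 (mod 8), then by the Chinese remainder theorem N ≡ 31 (mod 56). Since 31 ≡ 3 (mod 28) and 28 ∣ 56, we get N ≡ 3 (mod 28).

(⇒) fails; (⇐) holds.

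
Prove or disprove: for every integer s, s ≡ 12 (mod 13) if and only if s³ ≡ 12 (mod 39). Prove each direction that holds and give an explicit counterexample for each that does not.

(⇒) This fails: take s = 25. Then 25 ≡ 12 (mod 13), but 25³ = 15625 ≡ 25 (mod 39), not 12.

(⇐) This fails: take s = 30. Then 30³ = 27000 ≡ 12 (mod 39), yet 30 ≡ 4 (mod 13), not 12.

Neither direction holds.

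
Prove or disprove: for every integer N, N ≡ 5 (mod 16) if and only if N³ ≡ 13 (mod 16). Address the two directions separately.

Both implications hold.

(⟹) Suppose N ≡ 5 (mod 16). Write N = 16j + 5. Then (16j + 5)³ = 4096j³ + 3840j² + 1200j + 125 = 16(256j³ + 240j² + 75j + 7) + 13, so N³ ≡ 13 (mod 16).

(⟸) Conversely, suppose N³ ≡ 13 (mod 16). The only residue r in {0, …, 15} with r³ ≡ 13 (mod 16) is r = 5, so N ≡ 5 (mod 16).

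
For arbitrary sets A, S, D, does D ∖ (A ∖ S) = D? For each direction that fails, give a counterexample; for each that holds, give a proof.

The sets are not equal: only the forward inclusion holds.

Reverse inclusion. This inclusion fails. Take A = {1}, S = ∅, D = {1}; then 1 ∈ D but 1 ∉ D ∖ (A ∖ S).

Forward inclusion. Let x ∈ D ∖ (A ∖ S). Then either x ∈ D and x ∉ A, S; or x ∈ S ∩ D and x ∉ A; or x ∈ A ∩ S ∩ D. In each case x ∈ D, so D ∖ (A ∖ S) ⊆ D.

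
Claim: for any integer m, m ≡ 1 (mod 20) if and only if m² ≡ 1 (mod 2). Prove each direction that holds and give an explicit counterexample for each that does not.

(→) Suppose m ≡ 1 (mod 20). Then m² ≡ 1² = 1 (mod 20), and since 2 ∣ 20, also m² ≡ 1 (mod 2).

(←) This fails: take m = 3. Then 3² = 9 ≡ 1 (mod 2), yet 3 ≡ 3 (mod 20), not 1.

Only the forward implication holds.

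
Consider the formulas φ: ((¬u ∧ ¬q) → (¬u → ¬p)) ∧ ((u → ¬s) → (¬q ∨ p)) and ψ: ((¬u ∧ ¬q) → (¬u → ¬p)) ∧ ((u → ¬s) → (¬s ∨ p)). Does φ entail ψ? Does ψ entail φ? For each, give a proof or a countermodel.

(⟹) This fails. Under q = F, p = F, s = T, u = F, the left side is true but the right side is false.

(⟸) This fails. Under q = T, p = F, s = F, u = F, the left side is false but the right side is true.

(⇒) fails and (⇐) fails.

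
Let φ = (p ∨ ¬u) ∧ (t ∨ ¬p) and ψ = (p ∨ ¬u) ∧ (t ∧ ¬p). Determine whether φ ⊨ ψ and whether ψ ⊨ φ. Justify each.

The forward direction fails; the converse holds.

(⇒) This fails. Under p = F, u = F, t = F, the left side is true but the right side is false.

(⇐) Assume the antecedent. If p is true, the antecedent cannot hold. If p is false, the antecedent forces (p = F, u = F, t = T), and (p ∨ ¬u) ∧ (t ∨ ¬p) holds there. Either way (p ∨ ¬u) ∧ (t ∨ ¬p) holds.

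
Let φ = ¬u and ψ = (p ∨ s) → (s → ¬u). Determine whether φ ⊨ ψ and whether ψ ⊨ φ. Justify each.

Converse. This fails. Under p = F, s = F, u = T, the left side is false but the right side is true.

Forward direction. Assume the antecedent. If p is true, the antecedent forces (p = T, s = F, u = F) or (p = T, s = T, u = F), and (p ∨ s) → (s → ¬u) holds there. If p is false, the antecedent forces (p = F, s = F, u = F) or (p = F, s = T, u = F), and (p ∨ s) → (s → ¬u) holds there. Either way (p ∨ s) → (s → ¬u) holds.

Not equivalent: only (⇒) holds.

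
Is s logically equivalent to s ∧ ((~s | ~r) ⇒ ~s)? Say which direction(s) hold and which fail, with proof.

(⇐) Assume the antecedent. If s is true, s reduces to true regardless of the other variables. If s is false, the antecedent cannot hold. Either way s holds.

(⇒) This fails. Under s = T, r = F, the left side is true but the right side is false.

(⇒) fails; (⇐) holds.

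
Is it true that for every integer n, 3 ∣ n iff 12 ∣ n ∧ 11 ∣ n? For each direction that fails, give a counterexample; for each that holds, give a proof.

(→) This fails: take n = 3. Certainly 3 ∣ 3, but 12 ∤ 3.

(←) Suppose 12 ∣ n and 11 ∣ n. Any common multiple of 12 and 11 is a multiple of their lcm; here gcd(12, 11) = 1, so lcm(12, 11) = 12·11 = 132, so 132 ∣ n. Since 3 ∣ 132, it follows that 3 ∣ n.

Not equivalent: only (⇐) holds.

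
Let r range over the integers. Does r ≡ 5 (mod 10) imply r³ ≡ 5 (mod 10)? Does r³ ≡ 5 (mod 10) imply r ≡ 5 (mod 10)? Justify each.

(⟸) Suppose r³ ≡ 5 (mod 10). The only residue r in {0, …, 9} with r³ ≡ 5 (mod 10) is r = 5, so r ≡ 5 (mod 10).

(⟹) Suppose r ≡ 5 (mod 10). Write r = 10j + 5. Then (10j + 5)³ = 1000j³ + 1500j² + 750j + 125 = 10(100j³ + 150j² + 75j + 12) + 5, so r³ ≡ 5 (mod 10).

Both directions hold.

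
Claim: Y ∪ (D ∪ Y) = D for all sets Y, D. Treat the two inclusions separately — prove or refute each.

(⟸) Let x ∈ D. Then either x ∈ D and x ∉ Y; or x ∈ Y ∩ D. In each case x ∈ Y ∪ (D ∪ Y), so D ⊆ Y ∪ (D ∪ Y).

(⟹) This inclusion fails. Take Y = {1}, D = ∅; then 1 ∈ Y ∪ (D ∪ Y) but 1 ∉ D.

Only the reverse inclusion holds.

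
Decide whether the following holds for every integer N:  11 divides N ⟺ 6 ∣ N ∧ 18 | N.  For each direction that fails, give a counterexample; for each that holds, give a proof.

(⟹) This fails: take N = 11. Certainly 11 ∣ 11, but 6 ∤ 11.

(⟸) This fails: take N = 18. Both 6 ∣ 18 and 18 ∣ 18, yet 18 is not a multiple of 11 (since 18 = 1·11 + 7), so 11 ∤ 18.

(⇒) fails and (⇐) fails.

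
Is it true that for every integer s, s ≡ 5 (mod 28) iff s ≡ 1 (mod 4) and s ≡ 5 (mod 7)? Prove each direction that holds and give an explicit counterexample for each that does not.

[⇐] If s ≡ 1 (mod 4) and s ≡ 5 (mod 7), then by the Chinese remainder theorem s ≡ 5 (mod 28). This is exactly s ≡ 5 (mod 28).

[⇒] Suppose s ≡ 5 (mod 28); write s = 28j + 5. Since 4 ∣ 28, reducing mod 4 gives s ≡ 5 ≡ 1 (mod 4); since 7 ∣ 28, reducing mod 7 gives s ≡ 5 (mod 7).

Both implications hold.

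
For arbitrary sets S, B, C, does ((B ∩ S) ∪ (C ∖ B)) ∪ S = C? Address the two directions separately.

Neither inclusion holds.

(⟹) This inclusion fails. Take S = {1}, B = ∅, C = ∅; then 1 ∈ ((B ∩ S) ∪ (C ∖ B)) ∪ S but 1 ∉ C.

(⟸) This inclusion fails. Take S = ∅, B = {1}, C = {1}; then 1 ∈ C but 1 ∉ ((B ∩ S) ∪ (C ∖ B)) ∪ S.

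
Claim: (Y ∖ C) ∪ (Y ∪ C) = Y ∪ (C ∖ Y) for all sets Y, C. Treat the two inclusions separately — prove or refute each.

(⟹) Let x ∈ (Y ∖ C) ∪ (Y ∪ C). Then either x ∈ Y and x ∉ C; or x ∈ C and x ∉ Y; or x ∈ Y ∩ C. In each case x ∈ Y ∪ (C ∖ Y), so (Y ∖ C) ∪ (Y ∪ C) ⊆ Y ∪ (C ∖ Y).

(⟸) Let x ∈ Y ∪ (C ∖ Y). Then either x ∈ Y and x ∉ C; or x ∈ C and x ∉ Y; or x ∈ Y ∩ C. In each case x ∈ (Y ∖ C) ∪ (Y ∪ C), so Y ∪ (C ∖ Y) ⊆ (Y ∖ C) ∪ (Y ∪ C).

The two sets are equal.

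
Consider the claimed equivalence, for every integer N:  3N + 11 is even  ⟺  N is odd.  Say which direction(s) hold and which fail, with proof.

The biconditional holds.

(⇒) Suppose 3N + 11 is even. Since 3 is odd, 3N and N have the same parity, so 3N + 11 ≡ N + 11 (mod 2). As 11 is odd, 3N + 11 is even exactly when N is odd. Thus N is odd.

(⇐) Conversely, suppose N is odd; write N = 2j + 1. Then 3N + 11 = 3·(2j + 1) + 11 = 2·3j + 14, which is even.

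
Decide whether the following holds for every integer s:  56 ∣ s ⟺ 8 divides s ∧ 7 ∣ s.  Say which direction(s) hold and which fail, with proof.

Equivalent; both directions hold.

[⇒] If 56 ∣ s, write s = 56q. Since 56 = 7·8, s = 8·(7q), so 8 ∣ s; and since 56 = 8·7, s = 7·(8q), so 7 ∣ s.

[⇐] Suppose 8 ∣ s and 7 ∣ s. Any common multiple of 8 and 7 is a multiple of their lcm; here gcd(8, 7) = 1, so lcm(8, 7) = 8·7 = 56, so 56 ∣ s.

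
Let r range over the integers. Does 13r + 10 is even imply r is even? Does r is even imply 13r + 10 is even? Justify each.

Converse. Suppose r is even; write r = 2j. Then 13r + 10 = 13·(2j) + 10 = 2·13j + 10, which is even.

Forward direction. Suppose 13r + 10 is even. Since 13 is odd, 13r and r have the same parity, so 13r + 10 ≡ r + 10 (mod 2). As 10 is even, 13r + 10 is even exactly when r is even. Thus r is even.

The biconditional holds.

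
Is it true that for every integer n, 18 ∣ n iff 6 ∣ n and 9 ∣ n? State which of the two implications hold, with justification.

Both directions hold.

[⇒] If 18 ∣ n, write n = 18q. Since 18 = 3·6, n = 6·(3q), so 6 ∣ n; and since 18 = 2·9, n = 9·(2q), so 9 ∣ n.

[⇐] Suppose 6 ∣ n and 9 ∣ n. Any common multiple of 6 and 9 is a multiple of their lcm; here lcm(6, 9) = 6·9/gcd(6, 9) = 54/3 = 18, so 18 ∣ n.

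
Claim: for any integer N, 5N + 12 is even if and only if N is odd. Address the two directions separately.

Both directions fail.

(⟹) This fails: N = 0 gives 5N + 12 = 12, which is even, but 0 is even, not odd.

(⟸) This also fails: N = 1 is odd, but 5N + 12 = 17 is odd, not even.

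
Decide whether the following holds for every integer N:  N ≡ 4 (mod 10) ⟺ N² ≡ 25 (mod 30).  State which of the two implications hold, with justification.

(⇒) This fails: take N = 4. Then 4 ≡ 4 (mod 10), but 4² = 16 ≡ 16 (mod 30), not 25.

(⇐) This fails: take N = 5. Then 5² = 25 ≡ 25 (mod 30), yet 5 ≡ 5 (mod 10), not 4.

Neither implication holds.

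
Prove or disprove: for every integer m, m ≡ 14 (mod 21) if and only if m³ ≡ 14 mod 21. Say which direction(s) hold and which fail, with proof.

Equivalent; both directions hold.

(⇒) Suppose m ≡ 14 (mod 21). Write m = 21j + 14. Then (21j + 14)³ = 9261j³ + 18522j² + 12348j + 2744 = 21(441j³ + 882j² + 588j + 130) + 14, so m³ ≡ 14 (mod 21).

(⇐) Conversely, suppose m³ ≡ 14 (mod 21). The only residue r in {0, …, 20} with r³ ≡ 14 (mod 21) is r = 14, so m ≡ 14 (mod 21).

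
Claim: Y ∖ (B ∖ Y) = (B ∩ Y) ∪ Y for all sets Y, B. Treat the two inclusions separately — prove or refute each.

Forward inclusion. Let x ∈ Y ∖ (B ∖ Y). Then either x ∈ Y and x ∉ B; or x ∈ Y ∩ B. In each case x ∈ (B ∩ Y) ∪ Y, so Y ∖ (B ∖ Y) ⊆ (B ∩ Y) ∪ Y.

Reverse inclusion. Let x ∈ (B ∩ Y) ∪ Y. Then either x ∈ Y and x ∉ B; or x ∈ Y ∩ B. In each case x ∈ Y ∖ (B ∖ Y), so (B ∩ Y) ∪ Y ⊆ Y ∖ (B ∖ Y).

The two sets are equal.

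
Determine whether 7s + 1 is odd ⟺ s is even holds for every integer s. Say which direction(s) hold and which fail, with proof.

(→) Suppose 7s + 1 is odd. Since 7 is odd, 7s and s have the same parity, so 7s + 1 ≡ s + 1 (mod 2). As 1 is odd, 7s + 1 is odd exactly when s is even. Thus s is even.

(←) Conversely, suppose s is even; write s = 2j. Then 7s + 1 = 7·(2j) + 1 = 2·7j + 1, which is odd.

Both directions hold.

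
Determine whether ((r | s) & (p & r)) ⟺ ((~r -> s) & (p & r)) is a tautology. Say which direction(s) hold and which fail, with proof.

[⇒] Assume the antecedent. If r is true, the antecedent forces (r = T, s = F, p = T) or (r = T, s = T, p = T), and (~r -> s) & (p & r) holds there. If r is false, the antecedent cannot hold. Either way (~r -> s) & (p & r) holds.

[⇐] Assume the antecedent. If r is true, the antecedent forces (r = T, s = F, p = T) or (r = T, s = T, p = T), and (r | s) & (p & r) holds there. If r is false, the antecedent cannot hold. Either way (r | s) & (p & r) holds.

Both implications hold.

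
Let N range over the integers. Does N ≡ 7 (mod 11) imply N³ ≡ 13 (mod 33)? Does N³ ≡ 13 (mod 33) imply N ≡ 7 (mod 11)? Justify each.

(⇒) fails; (⇐) holds.

[⇒] This fails: take N = 18. Then 18 ≡ 7 (mod 11), but 18³ = 5832 ≡ 24 (mod 33), not 13.

[⇐] Conversely, the residues r modulo 33 with r³ ≡ 13 (mod 33) are exactly {7}, and each is ≡ 7 (mod 11).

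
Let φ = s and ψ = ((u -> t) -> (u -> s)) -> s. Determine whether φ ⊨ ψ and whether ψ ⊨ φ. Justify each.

(⟹) Assume the antecedent. If u is true, the antecedent forces (u = T, t = F, s = T) or (u = T, t = T, s = T), and ((u -> t) -> (u -> s)) -> s holds there. If u is false, the antecedent forces (u = F, t = F, s = T) or (u = F, t = T, s = T), and ((u -> t) -> (u -> s)) -> s holds there. Either way ((u -> t) -> (u -> s)) -> s holds.

(⟸) This fails. Under u = T, t = T, s = F, the left side is false but the right side is true.

Not equivalent: only (⇒) holds.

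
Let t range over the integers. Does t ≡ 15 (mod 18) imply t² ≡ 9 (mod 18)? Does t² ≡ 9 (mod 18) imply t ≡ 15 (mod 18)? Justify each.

Only the forward direction holds.

(→) Suppose t ≡ 15 (mod 18). Write t = 18j + 15. Then (18j + 15)² = 324j² + 540j + 225 = 18(18j² + 30j + 12) + 9, so t² ≡ 9 (mod 18).

(←) This fails: take t = 3. Then 3² = 9 ≡ 9 (mod 18), yet 3 ≡ 3 (mod 18), not 15.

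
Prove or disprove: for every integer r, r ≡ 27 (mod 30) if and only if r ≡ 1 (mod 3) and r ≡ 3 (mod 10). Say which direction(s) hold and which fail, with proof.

Neither direction holds.

(⟹) This fails: r = 27 gives 27 ≡ 27 (mod 30) but 27 ≡ 0 (mod 3), so the conjunction on the right does not hold.

(⟸) This fails: r = 13 satisfies both congruences on the right (13 ≡ 1 mod 3 and 13 ≡ 3 mod 10) yet 13 ≡ 13 (mod 30), not 27.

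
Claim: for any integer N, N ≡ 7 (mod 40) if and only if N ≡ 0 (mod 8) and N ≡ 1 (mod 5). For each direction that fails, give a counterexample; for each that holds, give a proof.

Neither implication holds.

Forward direction. This fails: N = 7 gives 7 ≡ 7 (mod 40) but 7 ≡ 7 (mod 8), so the conjunction on the right does not hold.

Converse. This fails: N = 16 satisfies both congruences on the right (16 ≡ 0 mod 8 and 16 ≡ 1 mod 5) yet 16 ≡ 16 (mod 40), not 7.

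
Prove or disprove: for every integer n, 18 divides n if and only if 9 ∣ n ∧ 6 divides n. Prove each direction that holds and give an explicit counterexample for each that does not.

[⇒] If 18 ∣ n, write n = 18q. Since 18 = 2·9, n = 9·(2q), so 9 ∣ n; and since 18 = 3·6, n = 6·(3q), so 6 ∣ n.

[⇐] Suppose 9 ∣ n and 6 ∣ n. Any common multiple of 9 and 6 is a multiple of their lcm; here lcm(9, 6) = 9·6/gcd(9, 6) = 54/3 = 18, so 18 ∣ n.

Both directions hold.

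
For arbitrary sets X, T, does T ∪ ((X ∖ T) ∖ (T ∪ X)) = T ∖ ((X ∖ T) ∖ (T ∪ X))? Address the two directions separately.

The two sets are equal.

(⊇) Let x ∈ T ∖ ((X ∖ T) ∖ (T ∪ X)). Then either x ∈ T and x ∉ X; or x ∈ X ∩ T. In each case x ∈ T ∪ ((X ∖ T) ∖ (T ∪ X)), so T ∖ ((X ∖ T) ∖ (T ∪ X)) ⊆ T ∪ ((X ∖ T) ∖ (T ∪ X)).

(⊆) Let x ∈ T ∪ ((X ∖ T) ∖ (T ∪ X)). Then either x ∈ T and x ∉ X; or x ∈ X ∩ T. In each case x ∈ T ∖ ((X ∖ T) ∖ (T ∪ X)), so T ∪ ((X ∖ T) ∖ (T ∪ X)) ⊆ T ∖ ((X ∖ T) ∖ (T ∪ X)).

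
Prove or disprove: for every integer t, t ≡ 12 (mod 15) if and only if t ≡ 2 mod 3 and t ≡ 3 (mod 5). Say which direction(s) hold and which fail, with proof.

(→) This fails: t = 12 gives 12 ≡ 12 (mod 15) but 12 ≡ 0 (mod 3), so the conjunction on the right does not hold.

(←) This fails: t = 8 satisfies both congruences on the right (8 ≡ 2 mod 3 and 8 ≡ 3 mod 5) yet 8 ≡ 8 (mod 15), not 12.

Neither implication holds.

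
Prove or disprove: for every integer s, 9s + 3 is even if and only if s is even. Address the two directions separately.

[⇒] This fails: s = 7 gives 9s + 3 = 66, which is even, but 7 is odd, not even.

[⇐] This also fails: s = 6 is even, but 9s + 3 = 57 is odd, not even.

(⇒) fails and (⇐) fails.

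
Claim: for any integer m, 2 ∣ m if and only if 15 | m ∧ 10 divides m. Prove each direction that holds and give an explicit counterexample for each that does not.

[⇒] This fails: take m = 2. Certainly 2 ∣ 2, but 15 ∤ 2.

[⇐] Suppose 15 ∣ m and 10 ∣ m. Any common multiple of 15 and 10 is a multiple of their lcm; here lcm(15, 10) = 15·10/gcd(15, 10) = 150/5 = 30, so 30 ∣ m. Since 2 ∣ 30, it follows that 2 ∣ m.

Only the converse holds.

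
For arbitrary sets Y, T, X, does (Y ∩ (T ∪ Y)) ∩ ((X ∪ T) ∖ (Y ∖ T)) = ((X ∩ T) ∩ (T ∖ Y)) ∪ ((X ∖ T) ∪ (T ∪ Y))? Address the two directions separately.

Only the forward inclusion holds.

Forward inclusion. Let x ∈ (Y ∩ (T ∪ Y)) ∩ ((X ∪ T) ∖ (Y ∖ T)). Then either x ∈ Y ∩ T and x ∉ X; or x ∈ Y ∩ T ∩ X. In each case x ∈ ((X ∩ T) ∩ (T ∖ Y)) ∪ ((X ∖ T) ∪ (T ∪ Y)), so (Y ∩ (T ∪ Y)) ∩ ((X ∪ T) ∖ (Y ∖ T)) ⊆ ((X ∩ T) ∩ (T ∖ Y)) ∪ ((X ∖ T) ∪ (T ∪ Y)).

Reverse inclusion. This inclusion fails. Take Y = {1}, T = ∅, X = ∅; then 1 ∈ ((X ∩ T) ∩ (T ∖ Y)) ∪ ((X ∖ T) ∪ (T ∪ Y)) but 1 ∉ (Y ∩ (T ∪ Y)) ∩ ((X ∪ T) ∖ (Y ∖ T)).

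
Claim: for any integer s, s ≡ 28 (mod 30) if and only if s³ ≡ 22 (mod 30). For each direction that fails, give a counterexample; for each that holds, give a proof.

[⇒] Suppose s ≡ 28 (mod 30). Write s = 30j + 28. Then (30j + 28)³ = 27000j³ + 75600j² + 70560j + 21952 = 30(900j³ + 2520j² + 2352j + 731) + 22, so s³ ≡ 22 (mod 30).

[⇐] Conversely, suppose s³ ≡ 22 (mod 30). The only residue r in {0, …, 29} with r³ ≡ 22 (mod 30) is r = 28, so s ≡ 28 (mod 30).

The biconditional holds.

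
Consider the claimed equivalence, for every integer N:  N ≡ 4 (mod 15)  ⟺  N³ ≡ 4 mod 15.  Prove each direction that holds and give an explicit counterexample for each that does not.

Equivalent; both directions hold.

[⇐] Suppose N³ ≡ 4 (mod 15). The only residue r in {0, …, 14} with r³ ≡ 4 (mod 15) is r = 4, so N ≡ 4 (mod 15).

[⇒] Suppose N ≡ 4 (mod 15). Write N = 15j + 4. Then (15j + 4)³ = 3375j³ + 2700j² + 720j + 64 = 15(225j³ + 180j² + 48j + 4) + 4, so N³ ≡ 4 (mod 15).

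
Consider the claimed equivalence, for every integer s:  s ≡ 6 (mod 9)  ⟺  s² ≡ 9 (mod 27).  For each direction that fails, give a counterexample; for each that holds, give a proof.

Only the forward direction holds.

(⇒) Suppose s ≡ 6 (mod 9). Working modulo 27, s ∈ {6, 15, 24}; for each such r, r² ≡ 9 (mod 27).

(⇐) This fails: take s = 3. Then 3² = 9 ≡ 9 (mod 27), yet 3 ≡ 3 (mod 9), not 6.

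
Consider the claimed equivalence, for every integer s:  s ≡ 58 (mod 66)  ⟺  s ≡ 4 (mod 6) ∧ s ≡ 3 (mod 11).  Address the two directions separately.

(⇐) If s ≡ 4 (mod 6) and s ≡ 3 (mod 11), then by the Chinese remainder theorem s ≡ 58 (mod 66). This is exactly s ≡ 58 (mod 66).

(⇒) Suppose s ≡ 58 (mod 66); write s = 66j + 58. Since 6 ∣ 66, reducing mod 6 gives s ≡ 58 ≡ 4 (mod 6); since 11 ∣ 66, reducing mod 11 gives s ≡ 58 ≡ 3 (mod 11).

Equivalent; both directions hold.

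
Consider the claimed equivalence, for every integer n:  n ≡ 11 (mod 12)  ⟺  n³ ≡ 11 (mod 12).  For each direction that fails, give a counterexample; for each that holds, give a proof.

(⇒) Suppose n ≡ 11 (mod 12). Write n = 12j + 11. Then (12j + 11)³ = 1728j³ + 4752j² + 4356j + 1331 = 12(144j³ + 396j² + 363j + 110) + 11, so n³ ≡ 11 (mod 12).

(⇐) For the converse, argue contrapositively. If n ≢ 11 (mod 12), then n is congruent to one of 0, 1, 2, 3, 4, 5, 6, 7, 8, 9, 10 modulo 12, and these give n³ ≡ 0, 1, 8, 3, 4, 5, 0, 7, 8, 9, 4 respectively — never 11.

Both implications hold.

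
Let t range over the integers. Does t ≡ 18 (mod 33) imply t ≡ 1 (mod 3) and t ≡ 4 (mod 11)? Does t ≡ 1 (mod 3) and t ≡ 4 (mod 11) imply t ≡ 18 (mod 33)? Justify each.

(⇒) fails and (⇐) fails.

Forward direction. This fails: t = 18 gives 18 ≡ 18 (mod 33) but 18 ≡ 0 (mod 3), so the conjunction on the right does not hold.

Converse. This fails: t = 4 satisfies both congruences on the right (4 ≡ 1 mod 3 and 4 ≡ 4 mod 11) yet 4 ≡ 4 (mod 33), not 18.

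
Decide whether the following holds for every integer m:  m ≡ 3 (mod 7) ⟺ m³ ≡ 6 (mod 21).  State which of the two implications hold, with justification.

Neither direction holds.

(→) This fails: take m = 10. Then 10 ≡ 3 (mod 7), but 10³ = 1000 ≡ 13 (mod 21), not 6.

(←) This fails: take m = 6. Then 6³ = 216 ≡ 6 (mod 21), yet 6 ≡ 6 (mod 7), not 3.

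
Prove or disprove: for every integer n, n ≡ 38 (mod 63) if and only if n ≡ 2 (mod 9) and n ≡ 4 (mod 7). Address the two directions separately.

Neither direction holds.

(⟹) This fails: n = 38 gives 38 ≡ 38 (mod 63) but 38 ≡ 3 (mod 7), so the conjunction on the right does not hold.

(⟸) This fails: n = 11 satisfies both congruences on the right (11 ≡ 2 mod 9 and 11 ≡ 4 mod 7) yet 11 ≡ 11 (mod 63), not 38.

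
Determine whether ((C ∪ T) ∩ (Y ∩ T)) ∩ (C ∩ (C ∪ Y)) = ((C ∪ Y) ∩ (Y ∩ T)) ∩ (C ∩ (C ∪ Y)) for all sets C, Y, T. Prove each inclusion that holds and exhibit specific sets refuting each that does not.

(⊆) Let x ∈ ((C ∪ T) ∩ (Y ∩ T)) ∩ (C ∩ (C ∪ Y)). Then x ∈ C ∩ Y ∩ T, from which x ∈ ((C ∪ Y) ∩ (Y ∩ T)) ∩ (C ∩ (C ∪ Y)).

(⊇) Let x ∈ ((C ∪ Y) ∩ (Y ∩ T)) ∩ (C ∩ (C ∪ Y)). Then x ∈ C ∩ Y ∩ T, from which x ∈ ((C ∪ T) ∩ (Y ∩ T)) ∩ (C ∩ (C ∪ Y)).

The two sets are equal.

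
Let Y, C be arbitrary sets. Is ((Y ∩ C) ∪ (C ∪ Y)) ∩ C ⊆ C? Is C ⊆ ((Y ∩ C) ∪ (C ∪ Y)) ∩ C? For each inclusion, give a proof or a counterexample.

Forward inclusion. Let x ∈ ((Y ∩ C) ∪ (C ∪ Y)) ∩ C. Then either x ∈ C and x ∉ Y; or x ∈ Y ∩ C. In each case x ∈ C, so ((Y ∩ C) ∪ (C ∪ Y)) ∩ C ⊆ C.

Reverse inclusion. Let x ∈ C. Then either x ∈ C and x ∉ Y; or x ∈ Y ∩ C. In each case x ∈ ((Y ∩ C) ∪ (C ∪ Y)) ∩ C, so C ⊆ ((Y ∩ C) ∪ (C ∪ Y)) ∩ C.

The two sets are equal.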